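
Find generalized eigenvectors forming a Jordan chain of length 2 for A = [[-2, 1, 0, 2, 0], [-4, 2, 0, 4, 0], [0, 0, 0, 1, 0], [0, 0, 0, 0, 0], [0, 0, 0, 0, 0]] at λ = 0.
v_1 = [[1, 1, 0, 0, 0]]^T, v_2 = [[-1, -2, 0, 0, 0]]^T

We seek v_1 ∈ ker(A^2) \ ker(A), then set v_{i+1} = A v_i.

One such chain is v_1 = [[1, 1, 0, 0, 0]]^T, v_2 = [[-1, -2, 0, 0, 0]]^T. Check: A v_2 = [[0, 0, 0, 0, 0]]^T = 0.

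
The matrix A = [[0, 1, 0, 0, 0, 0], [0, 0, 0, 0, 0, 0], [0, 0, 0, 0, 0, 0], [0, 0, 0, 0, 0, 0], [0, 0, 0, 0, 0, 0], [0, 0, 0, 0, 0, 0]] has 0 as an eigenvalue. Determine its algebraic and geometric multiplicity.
algebraic multiplicity 6, geometric multiplicity 5

The characteristic polynomial is x^6, so the factor x appears with exponent 6: the algebraic multiplicity is 6.

rank(A) = 1, so the eigenspace has dimension 6 - 1 = 5: the geometric multiplicity is 5.

Since 5 < 6, A is not diagonalizable.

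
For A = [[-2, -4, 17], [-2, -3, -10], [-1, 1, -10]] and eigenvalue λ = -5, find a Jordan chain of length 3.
We seek v_1 ∈ ker((A + 5I)^3) \ ker((A + 5I)^2), then set v_{i+1} = (A + 5I) v_i.

One such chain is v_1 = [[0, 1, 0]]^T, v_2 = [[-4, 2, 1]]^T, v_3 = [[-3, 2, 1]]^T. Check: (A + 5I) v_3 = [[0, 0, 0]]^T = 0.

v_1 = [[0, 1, 0]]^T, v_2 = [[-4, 2, 1]]^T, v_3 = [[-3, 2, 1]]^T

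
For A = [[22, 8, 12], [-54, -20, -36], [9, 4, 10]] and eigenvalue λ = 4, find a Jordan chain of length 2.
We seek v_1 ∈ ker((A - 4I)^2) \ ker(A - 4I), then set v_{i+1} = (A - 4I) v_i.

One such chain is v_1 = [[-1, 4, -1]]^T, v_2 = [[2, -6, 1]]^T. Check: (A - 4I) v_2 = [[0, 0, 0]]^T = 0.

v_1 = [[-1, 4, -1]]^T, v_2 = [[2, -6, 1]]^T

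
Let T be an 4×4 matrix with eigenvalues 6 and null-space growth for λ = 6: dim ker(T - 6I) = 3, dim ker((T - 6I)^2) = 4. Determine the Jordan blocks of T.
Jordan blocks: (6, 2), (6, 1), (6, 1)

λ = 6: successive nullity increments [3, 1] count blocks of size ≥ k; block sizes are [2, 1, 1].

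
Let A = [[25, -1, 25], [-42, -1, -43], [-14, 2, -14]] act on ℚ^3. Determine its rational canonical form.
The invariant factors of A (the non-unit diagonal entries of the Smith normal form of xI - A over ℚ[x]) are (x - 4)(x - 3)^2, each dividing the next. The characteristic polynomial is their product, (x - 4)(x - 3)^2.

The rational canonical form is the block-diagonal matrix of companion matrices C(f_i):
R = [[0, 0, 36], [1, 0, -33], [0, 1, 10]].

R = [[0, 0, 36], [1, 0, -33], [0, 1, 10]]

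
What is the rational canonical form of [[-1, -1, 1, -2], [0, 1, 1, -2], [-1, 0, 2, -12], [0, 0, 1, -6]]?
The invariant factors of A (the non-unit diagonal entries of the Smith normal form of xI - A over ℚ[x]) are (x + 4)(x^3 - 2), each dividing the next. The characteristic polynomial is their product, (x + 4)(x^3 - 2).

The rational canonical form is the block-diagonal matrix of companion matrices C(f_i):
R = [[0, 0, 0, 8], [1, 0, 0, 2], [0, 1, 0, 0], [0, 0, 1, -4]].

Note the characteristic polynomial does not split into linear factors over ℚ, so A has no Jordan form over ℚ; the rational canonical form exists over any field.

R = [[0, 0, 0, 8], [1, 0, 0, 2], [0, 1, 0, 0], [0, 0, 1, -4]]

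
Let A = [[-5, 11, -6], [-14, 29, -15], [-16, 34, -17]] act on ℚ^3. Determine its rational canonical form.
R = [[0, 0, 9], [1, 0, -15], [0, 1, 7]]

The invariant factors of A (the non-unit diagonal entries of the Smith normal form of xI - A over ℚ[x]) are (x - 3)^2(x - 1), each dividing the next. The characteristic polynomial is their product, (x - 3)^2(x - 1).

The rational canonical form is the block-diagonal matrix of companion matrices C(f_i):
R = [[0, 0, 9], [1, 0, -15], [0, 1, 7]].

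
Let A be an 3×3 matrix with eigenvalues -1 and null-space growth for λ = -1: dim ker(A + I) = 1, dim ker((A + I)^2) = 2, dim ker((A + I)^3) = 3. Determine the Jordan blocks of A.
Jordan blocks: (-1, 3)

λ = -1: successive nullity increments [1, 1, 1] count blocks of size ≥ k; block sizes are [3].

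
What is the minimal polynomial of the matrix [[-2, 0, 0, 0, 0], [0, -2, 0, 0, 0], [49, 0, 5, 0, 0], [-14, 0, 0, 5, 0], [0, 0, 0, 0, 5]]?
The characteristic polynomial factors as (x - 5)^3(x + 2)^2. The minimal polynomial is ∏(x - λ)^{k_λ} where k_λ is the size of the largest Jordan block at λ.

For λ = -2: rank(A + 2I) = 3, and the largest Jordan block has size 1 (the smallest k with rank((A + 2I)^k) = rank((A + 2I)^(k+1))).
For λ = 5: rank(A - 5I) = 2, and the largest Jordan block has size 1 (the smallest k with rank((A - 5I)^k) = rank((A - 5I)^(k+1))).

So m_A(x) = (x - 5)(x + 2).

m_A(x) = (x - 5)(x + 2)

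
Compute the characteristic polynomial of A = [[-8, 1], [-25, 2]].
χ_A(x) = (x + 3)^2

xI - A = [[x + 8, -1], [25, x - 2]].

Expanding det(xI - A) along the first row:
det(xI - A) = + (x + 8)·det([[x - 2]]) - (-1)·det([[25]]).

Evaluating gives χ_A(x) = x^2 + 6x + 9 = (x + 3)^2.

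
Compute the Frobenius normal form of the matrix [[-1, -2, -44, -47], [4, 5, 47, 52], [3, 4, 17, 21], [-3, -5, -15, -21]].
R = [[0, 0, 0, -16], [1, 0, 0, 0], [0, 1, 0, -8], [0, 0, 1, 0]]

The invariant factors of A (the non-unit diagonal entries of the Smith normal form of xI - A over ℚ[x]) are (x^2 + 4)^2, each dividing the next. The characteristic polynomial is their product, (x^2 + 4)^2.

The rational canonical form is the block-diagonal matrix of companion matrices C(f_i):
R = [[0, 0, 0, -16], [1, 0, 0, 0], [0, 1, 0, -8], [0, 0, 1, 0]].

Note the characteristic polynomial does not split into linear factors over ℚ, so A has no Jordan form over ℚ; the rational canonical form exists over any field.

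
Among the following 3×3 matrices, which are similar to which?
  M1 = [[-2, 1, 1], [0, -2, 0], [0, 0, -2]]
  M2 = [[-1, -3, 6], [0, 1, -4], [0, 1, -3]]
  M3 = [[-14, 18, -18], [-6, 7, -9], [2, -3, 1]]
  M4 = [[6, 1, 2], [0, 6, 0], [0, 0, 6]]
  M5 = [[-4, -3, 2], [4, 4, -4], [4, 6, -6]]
Characteristic polynomials: χ_{M1} = (x + 2)^3, χ_{M2} = (x + 1)^3, χ_{M3} = (x + 2)^3, χ_{M4} = (x - 6)^3, χ_{M5} = (x + 2)^3.

{M1, M3, M5}: invariant factors x + 2, (x + 2)^2.

{M2}: invariant factors x + 1, (x + 1)^2.

{M4}: invariant factors x - 6, (x - 6)^2.

Matrices are similar if and only if their invariant-factor lists agree; the partition into similarity classes is {M1, M3, M5}, {M2}, {M4}.

3 classes: {M1, M3, M5}, {M2}, {M4}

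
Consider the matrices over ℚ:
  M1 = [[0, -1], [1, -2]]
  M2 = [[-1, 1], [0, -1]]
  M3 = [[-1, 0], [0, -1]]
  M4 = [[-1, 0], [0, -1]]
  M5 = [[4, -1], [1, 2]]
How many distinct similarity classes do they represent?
Characteristic polynomials: χ_{M1} = (x + 1)^2, χ_{M2} = (x + 1)^2, χ_{M3} = (x + 1)^2, χ_{M4} = (x + 1)^2, χ_{M5} = (x - 3)^2.

{M1, M2}: invariant factors (x + 1)^2.

{M3, M4}: invariant factors x + 1, x + 1.

{M5}: invariant factors (x - 3)^2.

Matrices are similar if and only if their invariant-factor lists agree; the partition into similarity classes is {M1, M2}, {M3, M4}, {M5}.

3 classes: {M1, M2}, {M3, M4}, {M5}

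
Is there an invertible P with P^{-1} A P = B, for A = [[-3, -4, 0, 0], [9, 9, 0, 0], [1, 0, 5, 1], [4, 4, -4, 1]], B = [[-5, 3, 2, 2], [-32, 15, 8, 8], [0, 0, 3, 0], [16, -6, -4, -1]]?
No.

Both have characteristic polynomial (x - 3)^4 and minimal polynomial (x - 3)^2. But rank(A - 3I) = 2 for A while rank(B - 3I) = 1 for B, so the number of Jordan blocks at λ = 3 differs. A and B are not similar.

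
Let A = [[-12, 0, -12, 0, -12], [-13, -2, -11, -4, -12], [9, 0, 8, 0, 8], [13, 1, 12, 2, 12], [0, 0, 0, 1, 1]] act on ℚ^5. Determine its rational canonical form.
The invariant factors of A (the non-unit diagonal entries of the Smith normal form of xI - A over ℚ[x]) are (x + 3)(x^2 - 2)^2, each dividing the next. The characteristic polynomial is their product, (x + 3)(x^2 - 2)^2.

The rational canonical form is the block-diagonal matrix of companion matrices C(f_i):
R = [[0, 0, 0, 0, -12], [1, 0, 0, 0, -4], [0, 1, 0, 0, 12], [0, 0, 1, 0, 4], [0, 0, 0, 1, -3]].

Note the characteristic polynomial does not split into linear factors over ℚ, so A has no Jordan form over ℚ; the rational canonical form exists over any field.

R = [[0, 0, 0, 0, -12], [1, 0, 0, 0, -4], [0, 1, 0, 0, 12], [0, 0, 1, 0, 4], [0, 0, 0, 1, -3]]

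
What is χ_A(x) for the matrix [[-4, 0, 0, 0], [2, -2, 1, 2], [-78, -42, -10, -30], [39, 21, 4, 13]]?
χ_A(x) = (x - 5)(x + 2)^2(x + 4)

xI - A = [[x + 4, 0, 0, 0], [-2, x + 2, -1, -2], [78, 42, x + 10, 30], [-39, -21, -4, x - 13]].

Expanding det(xI - A) along the first row:
det(xI - A) = + (x + 4)·det([[x + 2, -1, -2], [42, x + 10, 30], [-21, -4, x - 13]]) - (0)·det([[-2, -1, -2], [78, x + 10, 30], [-39, -4, x - 13]]) + (0)·det([[-2, x + 2, -2], [78, 42, 30], [-39, -21, x - 13]]) - (0)·det([[-2, x + 2, -1], [78, 42, x + 10], [-39, -21, -4]]).

Evaluating gives χ_A(x) = x^4 + 3x^3 - 20x^2 - 84x - 80 = (x - 5)(x + 2)^2(x + 4).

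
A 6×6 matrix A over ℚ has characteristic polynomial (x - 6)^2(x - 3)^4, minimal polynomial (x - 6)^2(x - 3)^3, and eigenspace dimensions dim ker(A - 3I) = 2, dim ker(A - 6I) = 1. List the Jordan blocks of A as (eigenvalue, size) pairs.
Jordan blocks: (3, 3), (3, 1), (6, 2)

λ = 3: algebraic multiplicity 4 (exponent in χ_A), largest block size 3 (exponent in m_A), 2 blocks (geometric multiplicity). These force block sizes [3, 1].
λ = 6: algebraic multiplicity 2 (exponent in χ_A), largest block size 2 (exponent in m_A), 1 block (geometric multiplicity). This forces block sizes [2].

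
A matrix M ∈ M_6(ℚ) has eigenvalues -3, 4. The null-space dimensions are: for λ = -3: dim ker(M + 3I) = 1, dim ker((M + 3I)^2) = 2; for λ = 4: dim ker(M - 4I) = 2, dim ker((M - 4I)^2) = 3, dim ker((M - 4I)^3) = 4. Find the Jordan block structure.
Jordan blocks: (-3, 2), (4, 3), (4, 1)

λ = -3: successive nullity increments [1, 1] count blocks of size ≥ k; block sizes are [2].
λ = 4: successive nullity increments [2, 1, 1] count blocks of size ≥ k; block sizes are [3, 1].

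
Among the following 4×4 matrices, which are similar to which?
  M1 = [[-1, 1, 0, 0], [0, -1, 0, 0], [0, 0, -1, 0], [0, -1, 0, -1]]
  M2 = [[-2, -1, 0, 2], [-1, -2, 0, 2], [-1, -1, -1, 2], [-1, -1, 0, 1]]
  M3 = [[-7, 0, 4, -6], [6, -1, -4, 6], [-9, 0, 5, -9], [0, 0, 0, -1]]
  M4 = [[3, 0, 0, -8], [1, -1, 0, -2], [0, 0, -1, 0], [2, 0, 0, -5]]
1 class: {M1, M2, M3, M4}

Characteristic polynomials: χ_{M1} = (x + 1)^4, χ_{M2} = (x + 1)^4, χ_{M3} = (x + 1)^4, χ_{M4} = (x + 1)^4.

{M1, M2, M3, M4}: invariant factors x + 1, x + 1, (x + 1)^2.

Matrices are similar if and only if their invariant-factor lists agree; the partition into similarity classes is {M1, M2, M3, M4}.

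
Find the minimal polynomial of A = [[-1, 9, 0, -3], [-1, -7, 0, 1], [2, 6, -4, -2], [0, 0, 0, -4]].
The characteristic polynomial factors as (x + 4)^4. The minimal polynomial is ∏(x - λ)^{k_λ} where k_λ is the size of the largest Jordan block at λ.

For λ = -4: rank(A + 4I) = 1, and the largest Jordan block has size 2 (the smallest k with rank((A + 4I)^k) = rank((A + 4I)^(k+1))).

So m_A(x) = (x + 4)^2.

m_A(x) = (x + 4)^2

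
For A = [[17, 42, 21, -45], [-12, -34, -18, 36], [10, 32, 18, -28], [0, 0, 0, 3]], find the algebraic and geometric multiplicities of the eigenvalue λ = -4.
The characteristic polynomial is (x - 3)^2(x - 2)(x + 4), so the factor x + 4 appears with exponent 1: the algebraic multiplicity is 1.

rank(A + 4I) = 3, so the eigenspace has dimension 4 - 3 = 1: the geometric multiplicity is 1.

algebraic multiplicity 1, geometric multiplicity 1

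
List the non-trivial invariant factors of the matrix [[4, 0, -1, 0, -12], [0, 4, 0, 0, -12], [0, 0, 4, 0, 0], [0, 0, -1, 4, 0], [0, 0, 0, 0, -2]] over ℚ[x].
x - 4, x - 4, (x - 4)^2(x + 2)

The Jordan structure of A has elementary divisors (x + 2), (x - 4)^2, (x - 4), (x - 4). Arranging the block sizes at each eigenvalue in decreasing order and taking row products gives the invariant factors.

Invariant factors (smallest first, each dividing the next): x - 4, x - 4, (x - 4)^2(x + 2).

Check: the last factor (x - 4)^2(x + 2) is the minimal polynomial, and the product (x - 4)^4(x + 2) is the characteristic polynomial.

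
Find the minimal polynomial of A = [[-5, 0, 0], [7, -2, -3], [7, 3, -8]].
The characteristic polynomial factors as (x + 5)^3. The minimal polynomial is ∏(x - λ)^{k_λ} where k_λ is the size of the largest Jordan block at λ.

For λ = -5: rank(A + 5I) = 1, and the largest Jordan block has size 2 (the smallest k with rank((A + 5I)^k) = rank((A + 5I)^(k+1))).

So m_A(x) = (x + 5)^2.

m_A(x) = (x + 5)^2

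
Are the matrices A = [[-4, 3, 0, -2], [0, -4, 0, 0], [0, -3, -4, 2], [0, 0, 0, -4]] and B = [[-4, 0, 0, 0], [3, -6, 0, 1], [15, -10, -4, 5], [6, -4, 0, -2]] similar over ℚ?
Two matrices over a field are similar if and only if they have the same invariant factors.

Both A and B have characteristic polynomial (x + 4)^4 and minimal polynomial (x + 4)^2. Computing further, both have invariant factors x + 4, x + 4, (x + 4)^2. Hence A and B are similar.

Yes.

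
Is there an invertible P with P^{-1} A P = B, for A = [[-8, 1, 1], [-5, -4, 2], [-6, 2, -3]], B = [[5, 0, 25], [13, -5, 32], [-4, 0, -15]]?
Two matrices over a field are similar if and only if they have the same invariant factors.

Both A and B have characteristic polynomial (x + 5)^3 and minimal polynomial (x + 5)^3. Computing further, both have invariant factors (x + 5)^3. Hence A and B are similar.

Yes.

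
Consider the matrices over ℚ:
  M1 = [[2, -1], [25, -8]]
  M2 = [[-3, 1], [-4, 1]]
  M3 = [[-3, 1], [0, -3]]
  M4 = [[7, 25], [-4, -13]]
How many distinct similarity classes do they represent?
Characteristic polynomials: χ_{M1} = (x + 3)^2, χ_{M2} = (x + 1)^2, χ_{M3} = (x + 3)^2, χ_{M4} = (x + 3)^2.

{M1, M3, M4}: invariant factors (x + 3)^2.

{M2}: invariant factors (x + 1)^2.

Matrices are similar if and only if their invariant-factor lists agree; the partition into similarity classes is {M1, M3, M4}, {M2}.

2 classes: {M1, M3, M4}, {M2}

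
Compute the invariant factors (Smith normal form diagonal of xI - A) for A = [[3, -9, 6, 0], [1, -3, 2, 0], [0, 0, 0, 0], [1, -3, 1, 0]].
x^2, x^2

The Jordan structure of A has elementary divisors x^2, x^2. Arranging the block sizes at each eigenvalue in decreasing order and taking row products gives the invariant factors.

Invariant factors (smallest first, each dividing the next): x^2, x^2.

Check: the last factor x^2 is the minimal polynomial, and the product x^4 is the characteristic polynomial.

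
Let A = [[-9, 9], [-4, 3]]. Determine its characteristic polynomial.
xI - A = [[x + 9, -9], [4, x - 3]].

Expanding det(xI - A) along the first row:
det(xI - A) = + (x + 9)·det([[x - 3]]) - (-9)·det([[4]]).

Evaluating gives χ_A(x) = x^2 + 6x + 9 = (x + 3)^2.

χ_A(x) = (x + 3)^2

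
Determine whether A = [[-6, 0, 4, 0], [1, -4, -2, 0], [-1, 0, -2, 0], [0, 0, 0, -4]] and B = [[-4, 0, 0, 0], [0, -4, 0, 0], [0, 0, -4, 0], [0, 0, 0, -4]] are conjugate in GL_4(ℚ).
No.

Both have characteristic polynomial (x + 4)^4, but the minimal polynomial of A is (x + 4)^2 while the minimal polynomial of B is x + 4. The minimal polynomial is a similarity invariant, so A and B are not similar.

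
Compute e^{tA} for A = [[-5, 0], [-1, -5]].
A has Jordan form J = [[-5, 1], [0, -5]] with A = PJP^{-1}, so e^{tA} = P e^{tJ} P^{-1}.

For a Jordan block J_k(λ), e^{tJ_k(λ)} = e^{λt} · (I + tN + t^2 N^2/2! + ... + t^{k-1} N^{k-1}/(k-1)!) where N is the nilpotent superdiagonal part.

Assembling the blocks and conjugating back gives the entries of e^{tA} as shown above.

e^{tA} = [[e^{-5*t}, 0], [-t*e^{-5*t}, e^{-5*t}]]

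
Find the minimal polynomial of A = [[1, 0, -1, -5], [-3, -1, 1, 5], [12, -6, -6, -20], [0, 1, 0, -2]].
m_A(x) = (x + 2)^3

The characteristic polynomial factors as (x + 2)^4. The minimal polynomial is ∏(x - λ)^{k_λ} where k_λ is the size of the largest Jordan block at λ.

For λ = -2: rank(A + 2I) = 2, and the largest Jordan block has size 3 (the smallest k with rank((A + 2I)^k) = rank((A + 2I)^(k+1))).

So m_A(x) = (x + 2)^3.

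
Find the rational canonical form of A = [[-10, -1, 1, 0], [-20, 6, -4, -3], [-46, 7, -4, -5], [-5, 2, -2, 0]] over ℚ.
The invariant factors of A (the non-unit diagonal entries of the Smith normal form of xI - A over ℚ[x]) are (x - 1)^2(x + 5)^2, each dividing the next. The characteristic polynomial is their product, (x - 1)^2(x + 5)^2.

The rational canonical form is the block-diagonal matrix of companion matrices C(f_i):
R = [[0, 0, 0, -25], [1, 0, 0, 40], [0, 1, 0, -6], [0, 0, 1, -8]].

R = [[0, 0, 0, -25], [1, 0, 0, 40], [0, 1, 0, -6], [0, 0, 1, -8]]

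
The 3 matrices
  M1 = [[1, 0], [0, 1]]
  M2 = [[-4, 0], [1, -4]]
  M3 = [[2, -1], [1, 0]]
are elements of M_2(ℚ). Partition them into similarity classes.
3 classes: {M1}, {M2}, {M3}

Characteristic polynomials: χ_{M1} = (x - 1)^2, χ_{M2} = (x + 4)^2, χ_{M3} = (x - 1)^2.

{M1}: invariant factors x - 1, x - 1.

{M2}: invariant factors (x + 4)^2.

{M3}: invariant factors (x - 1)^2.

Matrices are similar if and only if their invariant-factor lists agree; the partition into similarity classes is {M1}, {M2}, {M3}.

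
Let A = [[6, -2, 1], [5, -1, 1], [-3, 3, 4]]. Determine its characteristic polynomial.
χ_A(x) = (x - 4)^2(x - 1)

xI - A = [[x - 6, 2, -1], [-5, x + 1, -1], [3, -3, x - 4]].

Expanding det(xI - A) along the first row:
det(xI - A) = + (x - 6)·det([[x + 1, -1], [-3, x - 4]]) - (2)·det([[-5, -1], [3, x - 4]]) + (-1)·det([[-5, x + 1], [3, -3]]).

Evaluating gives χ_A(x) = x^3 - 9x^2 + 24x - 16 = (x - 4)^2(x - 1).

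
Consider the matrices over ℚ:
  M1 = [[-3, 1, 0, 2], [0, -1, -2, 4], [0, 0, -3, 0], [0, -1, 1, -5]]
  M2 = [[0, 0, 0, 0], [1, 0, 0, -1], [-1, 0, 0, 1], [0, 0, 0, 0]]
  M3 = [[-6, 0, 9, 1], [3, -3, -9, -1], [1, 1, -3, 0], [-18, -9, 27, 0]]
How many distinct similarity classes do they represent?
2 classes: {M1, M3}, {M2}

Characteristic polynomials: χ_{M1} = (x + 3)^4, χ_{M2} = x^4, χ_{M3} = (x + 3)^4.

{M1, M3}: invariant factors (x + 3)^2, (x + 3)^2.

{M2}: invariant factors x, x, x^2.

Matrices are similar if and only if their invariant-factor lists agree; the partition into similarity classes is {M1, M3}, {M2}.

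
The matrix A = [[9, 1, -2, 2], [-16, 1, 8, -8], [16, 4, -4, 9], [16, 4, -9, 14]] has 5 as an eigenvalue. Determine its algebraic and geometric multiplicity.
The characteristic polynomial is (x - 5)^4, so the factor x - 5 appears with exponent 4: the algebraic multiplicity is 4.

rank(A - 5I) = 2, so the eigenspace has dimension 4 - 2 = 2: the geometric multiplicity is 2.

Since 2 < 4, A is not diagonalizable.

algebraic multiplicity 4, geometric multiplicity 2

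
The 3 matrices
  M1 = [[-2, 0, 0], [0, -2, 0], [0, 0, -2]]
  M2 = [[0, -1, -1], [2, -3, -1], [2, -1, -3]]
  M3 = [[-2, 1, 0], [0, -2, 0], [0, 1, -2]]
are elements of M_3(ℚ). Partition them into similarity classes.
Characteristic polynomials: χ_{M1} = (x + 2)^3, χ_{M2} = (x + 2)^3, χ_{M3} = (x + 2)^3.

{M1}: invariant factors x + 2, x + 2, x + 2.

{M2, M3}: invariant factors x + 2, (x + 2)^2.

Matrices are similar if and only if their invariant-factor lists agree; the partition into similarity classes is {M1}, {M2, M3}.

2 classes: {M1}, {M2, M3}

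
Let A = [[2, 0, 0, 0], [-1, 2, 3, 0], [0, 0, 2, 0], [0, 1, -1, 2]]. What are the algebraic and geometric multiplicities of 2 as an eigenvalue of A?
algebraic multiplicity 4, geometric multiplicity 2

The characteristic polynomial is (x - 2)^4, so the factor x - 2 appears with exponent 4: the algebraic multiplicity is 4.

rank(A - 2I) = 2, so the eigenspace has dimension 4 - 2 = 2: the geometric multiplicity is 2.

Since 2 < 4, A is not diagonalizable.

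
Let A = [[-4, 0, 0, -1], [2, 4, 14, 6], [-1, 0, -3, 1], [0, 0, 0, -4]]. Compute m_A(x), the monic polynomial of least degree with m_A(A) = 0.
m_A(x) = (x - 4)(x + 3)(x + 4)^2

The characteristic polynomial factors as (x - 4)(x + 3)(x + 4)^2. The minimal polynomial is ∏(x - λ)^{k_λ} where k_λ is the size of the largest Jordan block at λ.

For λ = -4: rank(A + 4I) = 3, and the largest Jordan block has size 2 (the smallest k with rank((A + 4I)^k) = rank((A + 4I)^(k+1))).
For λ = -3: rank(A + 3I) = 3, and the largest Jordan block has size 1 (the smallest k with rank((A + 3I)^k) = rank((A + 3I)^(k+1))).
For λ = 4: rank(A - 4I) = 3, and the largest Jordan block has size 1 (the smallest k with rank((A - 4I)^k) = rank((A - 4I)^(k+1))).

So m_A(x) = (x - 4)(x + 3)(x + 4)^2.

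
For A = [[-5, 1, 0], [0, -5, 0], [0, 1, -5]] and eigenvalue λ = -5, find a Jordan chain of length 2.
We seek v_1 ∈ ker((A + 5I)^2) \ ker(A + 5I), then set v_{i+1} = (A + 5I) v_i.

One such chain is v_1 = [[2, 1, 5]]^T, v_2 = [[1, 0, 1]]^T. Check: (A + 5I) v_2 = [[0, 0, 0]]^T = 0.

v_1 = [[2, 1, 5]]^T, v_2 = [[1, 0, 1]]^T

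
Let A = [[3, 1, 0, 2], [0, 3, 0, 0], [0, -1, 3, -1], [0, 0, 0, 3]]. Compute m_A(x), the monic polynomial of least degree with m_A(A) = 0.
The characteristic polynomial factors as (x - 3)^4. The minimal polynomial is ∏(x - λ)^{k_λ} where k_λ is the size of the largest Jordan block at λ.

For λ = 3: rank(A - 3I) = 2, and the largest Jordan block has size 2 (the smallest k with rank((A - 3I)^k) = rank((A - 3I)^(k+1))).

So m_A(x) = (x - 3)^2.

m_A(x) = (x - 3)^2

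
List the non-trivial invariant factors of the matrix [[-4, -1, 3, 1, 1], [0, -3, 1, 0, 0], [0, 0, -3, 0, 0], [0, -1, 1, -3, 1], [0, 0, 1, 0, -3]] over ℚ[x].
(x + 3)^2, (x + 3)^2(x + 4)

The Jordan structure of A has elementary divisors (x + 4), (x + 3)^2, (x + 3)^2. Arranging the block sizes at each eigenvalue in decreasing order and taking row products gives the invariant factors.

Invariant factors (smallest first, each dividing the next): (x + 3)^2, (x + 3)^2(x + 4).

Check: the last factor (x + 3)^2(x + 4) is the minimal polynomial, and the product (x + 3)^4(x + 4) is the characteristic polynomial.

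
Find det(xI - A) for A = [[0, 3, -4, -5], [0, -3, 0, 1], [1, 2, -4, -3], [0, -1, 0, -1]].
χ_A(x) = (x + 2)^4

xI - A = [[x, -3, 4, 5], [0, x + 3, 0, -1], [-1, -2, x + 4, 3], [0, 1, 0, x + 1]].

Expanding det(xI - A) along the first row:
det(xI - A) = + (x)·det([[x + 3, 0, -1], [-2, x + 4, 3], [1, 0, x + 1]]) - (-3)·det([[0, 0, -1], [-1, x + 4, 3], [0, 0, x + 1]]) + (4)·det([[0, x + 3, -1], [-1, -2, 3], [0, 1, x + 1]]) - (5)·det([[0, x + 3, 0], [-1, -2, x + 4], [0, 1, 0]]).

Evaluating gives χ_A(x) = x^4 + 8x^3 + 24x^2 + 32x + 16 = (x + 2)^4.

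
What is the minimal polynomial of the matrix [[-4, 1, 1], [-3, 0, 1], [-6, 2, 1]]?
m_A(x) = (x + 1)^2

The characteristic polynomial factors as (x + 1)^3. The minimal polynomial is ∏(x - λ)^{k_λ} where k_λ is the size of the largest Jordan block at λ.

For λ = -1: rank(A + I) = 1, and the largest Jordan block has size 2 (the smallest k with rank((A + I)^k) = rank((A + I)^(k+1))).

So m_A(x) = (x + 1)^2.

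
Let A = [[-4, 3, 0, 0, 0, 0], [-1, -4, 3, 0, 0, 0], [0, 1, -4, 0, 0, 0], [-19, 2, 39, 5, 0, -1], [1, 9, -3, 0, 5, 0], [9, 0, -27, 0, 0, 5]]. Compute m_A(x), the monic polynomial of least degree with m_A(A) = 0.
The characteristic polynomial factors as (x - 5)^3(x + 4)^3. The minimal polynomial is ∏(x - λ)^{k_λ} where k_λ is the size of the largest Jordan block at λ.

For λ = -4: rank(A + 4I) = 5, and the largest Jordan block has size 3 (the smallest k with rank((A + 4I)^k) = rank((A + 4I)^(k+1))).
For λ = 5: rank(A - 5I) = 4, and the largest Jordan block has size 2 (the smallest k with rank((A - 5I)^k) = rank((A - 5I)^(k+1))).

So m_A(x) = (x - 5)^2(x + 4)^3.

m_A(x) = (x - 5)^2(x + 4)^3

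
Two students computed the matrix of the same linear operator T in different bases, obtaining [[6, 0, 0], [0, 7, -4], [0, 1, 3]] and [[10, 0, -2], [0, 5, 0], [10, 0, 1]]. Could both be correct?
No.

Both have characteristic polynomial (x - 6)(x - 5)^2, but the minimal polynomial of A is (x - 6)(x - 5)^2 while the minimal polynomial of B is (x - 6)(x - 5). The minimal polynomial is a similarity invariant, so A and B are not similar.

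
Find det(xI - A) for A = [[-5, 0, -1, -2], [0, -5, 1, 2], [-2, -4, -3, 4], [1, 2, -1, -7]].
xI - A = [[x + 5, 0, 1, 2], [0, x + 5, -1, -2], [2, 4, x + 3, -4], [-1, -2, 1, x + 7]].

Expanding det(xI - A) along the first row:
det(xI - A) = + (x + 5)·det([[x + 5, -1, -2], [4, x + 3, -4], [-2, 1, x + 7]]) - (0)·det([[0, -1, -2], [2, x + 3, -4], [-1, 1, x + 7]]) + (1)·det([[0, x + 5, -2], [2, 4, -4], [-1, -2, x + 7]]) - (2)·det([[0, x + 5, -1], [2, 4, x + 3], [-1, -2, 1]]).

Evaluating gives χ_A(x) = x^4 + 20x^3 + 150x^2 + 500x + 625 = (x + 5)^4.

χ_A(x) = (x + 5)^4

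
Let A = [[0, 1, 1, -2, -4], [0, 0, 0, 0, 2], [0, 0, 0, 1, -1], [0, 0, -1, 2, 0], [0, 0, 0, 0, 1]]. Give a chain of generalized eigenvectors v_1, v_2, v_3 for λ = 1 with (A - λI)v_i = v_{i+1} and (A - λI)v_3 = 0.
v_1 = [[-2, 2, 0, 0, 1]]^T, v_2 = [[0, 0, -1, 0, 0]]^T, v_3 = [[-1, 0, 1, 1, 0]]^T

We seek v_1 ∈ ker((A - I)^3) \ ker((A - I)^2), then set v_{i+1} = (A - I) v_i.

One such chain is v_1 = [[-2, 2, 0, 0, 1]]^T, v_2 = [[0, 0, -1, 0, 0]]^T, v_3 = [[-1, 0, 1, 1, 0]]^T. Check: (A - I) v_3 = [[0, 0, 0, 0, 0]]^T = 0.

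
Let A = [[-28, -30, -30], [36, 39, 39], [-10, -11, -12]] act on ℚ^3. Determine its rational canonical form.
The invariant factors of A (the non-unit diagonal entries of the Smith normal form of xI - A over ℚ[x]) are (x + 4)(x^2 - 3x - 3), each dividing the next. The characteristic polynomial is their product, (x + 4)(x^2 - 3x - 3).

The rational canonical form is the block-diagonal matrix of companion matrices C(f_i):
R = [[0, 0, 12], [1, 0, 15], [0, 1, -1]].

Note the characteristic polynomial does not split into linear factors over ℚ, so A has no Jordan form over ℚ; the rational canonical form exists over any field.

R = [[0, 0, 12], [1, 0, 15], [0, 1, -1]]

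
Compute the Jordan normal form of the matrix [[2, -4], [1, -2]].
J = [[0, 1], [0, 0]]

The characteristic polynomial is det(xI - A) = x^2, so the eigenvalues are 0 (algebraic multiplicity 2).

For λ = 0: rank(A) = 1, rank(A^2) = 0. The eigenspace has dimension 2 - 1 = 1, so there is 1 Jordan block; the rank sequence gives block sizes [2].

Assembling the blocks gives the Jordan form J above.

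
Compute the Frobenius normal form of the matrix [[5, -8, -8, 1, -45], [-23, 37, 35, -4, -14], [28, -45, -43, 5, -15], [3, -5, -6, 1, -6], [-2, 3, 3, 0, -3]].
The invariant factors of A (the non-unit diagonal entries of the Smith normal form of xI - A over ℚ[x]) are (x - 1)(x + 4)(x^3 + x - 4), each dividing the next. The characteristic polynomial is their product, (x - 1)(x + 4)(x^3 + x - 4).

The rational canonical form is the block-diagonal matrix of companion matrices C(f_i):
R = [[0, 0, 0, 0, -16], [1, 0, 0, 0, 16], [0, 1, 0, 0, 1], [0, 0, 1, 0, 3], [0, 0, 0, 1, -3]].

Note the characteristic polynomial does not split into linear factors over ℚ, so A has no Jordan form over ℚ; the rational canonical form exists over any field.

R = [[0, 0, 0, 0, -16], [1, 0, 0, 0, 16], [0, 1, 0, 0, 1], [0, 0, 1, 0, 3], [0, 0, 0, 1, -3]]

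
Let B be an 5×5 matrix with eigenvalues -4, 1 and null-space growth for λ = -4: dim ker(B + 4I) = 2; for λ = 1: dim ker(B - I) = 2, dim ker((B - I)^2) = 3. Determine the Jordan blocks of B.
λ = -4: successive nullity increments [2] count blocks of size ≥ k; block sizes are [1, 1].
λ = 1: successive nullity increments [2, 1] count blocks of size ≥ k; block sizes are [2, 1].

Jordan blocks: (-4, 1), (-4, 1), (1, 2), (1, 1)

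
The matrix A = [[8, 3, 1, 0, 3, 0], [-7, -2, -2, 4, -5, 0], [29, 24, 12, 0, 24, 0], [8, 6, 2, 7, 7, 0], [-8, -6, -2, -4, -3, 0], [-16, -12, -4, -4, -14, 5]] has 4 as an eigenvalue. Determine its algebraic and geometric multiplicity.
The characteristic polynomial is (x - 5)^3(x - 4)^3, so the factor x - 4 appears with exponent 3: the algebraic multiplicity is 3.

rank(A - 4I) = 5, so the eigenspace has dimension 6 - 5 = 1: the geometric multiplicity is 1.

Since 1 < 3, A is not diagonalizable.

algebraic multiplicity 3, geometric multiplicity 1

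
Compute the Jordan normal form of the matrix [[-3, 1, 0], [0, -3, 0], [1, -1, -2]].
The characteristic polynomial is det(xI - A) = (x + 2)(x + 3)^2, so the eigenvalues are -3 (algebraic multiplicity 2), -2 (algebraic multiplicity 1).

For λ = -3: rank(A + 3I) = 2, rank((A + 3I)^2) = 1. The eigenspace has dimension 3 - 2 = 1, so there is 1 Jordan block; the rank sequence gives block sizes [2].

For λ = -2: algebraic multiplicity 1 gives one 1×1 block.

Assembling the blocks gives the Jordan form J above.

J = [[-3, 1, 0], [0, -3, 0], [0, 0, -2]]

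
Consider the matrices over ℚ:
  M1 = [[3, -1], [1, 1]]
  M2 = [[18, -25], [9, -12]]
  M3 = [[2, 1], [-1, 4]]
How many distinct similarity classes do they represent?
Characteristic polynomials: χ_{M1} = (x - 2)^2, χ_{M2} = (x - 3)^2, χ_{M3} = (x - 3)^2.

{M1}: invariant factors (x - 2)^2.

{M2, M3}: invariant factors (x - 3)^2.

Matrices are similar if and only if their invariant-factor lists agree; the partition into similarity classes is {M1}, {M2, M3}.

2 classes: {M1}, {M2, M3}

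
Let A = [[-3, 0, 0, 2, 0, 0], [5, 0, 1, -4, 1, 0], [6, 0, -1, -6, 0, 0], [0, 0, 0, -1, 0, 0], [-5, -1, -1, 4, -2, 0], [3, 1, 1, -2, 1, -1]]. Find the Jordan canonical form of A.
The characteristic polynomial is det(xI - A) = (x + 1)^5(x + 3), so the eigenvalues are -3 (algebraic multiplicity 1), -1 (algebraic multiplicity 5).

For λ = -3: algebraic multiplicity 1 gives one 1×1 block.

For λ = -1: rank(A + I) = 2, rank((A + I)^2) = 1. The eigenspace has dimension 6 - 2 = 4, so there are 4 Jordan blocks; the rank sequence gives block sizes [2, 1, 1, 1].

Assembling the blocks gives the Jordan form J above.

J = [[-3, 0, 0, 0, 0, 0], [0, -1, 1, 0, 0, 0], [0, 0, -1, 0, 0, 0], [0, 0, 0, -1, 0, 0], [0, 0, 0, 0, -1, 0], [0, 0, 0, 0, 0, -1]]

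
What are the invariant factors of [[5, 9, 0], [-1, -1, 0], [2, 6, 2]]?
x - 2, (x - 2)^2

The Jordan structure of A has elementary divisors (x - 2)^2, (x - 2). Arranging the block sizes at each eigenvalue in decreasing order and taking row products gives the invariant factors.

Invariant factors (smallest first, each dividing the next): x - 2, (x - 2)^2.

Check: the last factor (x - 2)^2 is the minimal polynomial, and the product (x - 2)^3 is the characteristic polynomial.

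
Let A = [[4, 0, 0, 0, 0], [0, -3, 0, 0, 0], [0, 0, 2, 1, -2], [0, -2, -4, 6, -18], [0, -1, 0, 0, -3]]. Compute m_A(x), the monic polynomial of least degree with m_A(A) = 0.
m_A(x) = (x - 4)^2(x + 3)^2

The characteristic polynomial factors as (x - 4)^3(x + 3)^2. The minimal polynomial is ∏(x - λ)^{k_λ} where k_λ is the size of the largest Jordan block at λ.

For λ = -3: rank(A + 3I) = 4, and the largest Jordan block has size 2 (the smallest k with rank((A + 3I)^k) = rank((A + 3I)^(k+1))).
For λ = 4: rank(A - 4I) = 3, and the largest Jordan block has size 2 (the smallest k with rank((A - 4I)^k) = rank((A - 4I)^(k+1))).

So m_A(x) = (x - 4)^2(x + 3)^2.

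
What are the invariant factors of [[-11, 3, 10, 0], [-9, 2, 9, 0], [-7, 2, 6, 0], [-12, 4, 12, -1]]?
x + 1, (x + 1)^3

The Jordan structure of A has elementary divisors (x + 1)^3, (x + 1). Arranging the block sizes at each eigenvalue in decreasing order and taking row products gives the invariant factors.

Invariant factors (smallest first, each dividing the next): x + 1, (x + 1)^3.

Check: the last factor (x + 1)^3 is the minimal polynomial, and the product (x + 1)^4 is the characteristic polynomial.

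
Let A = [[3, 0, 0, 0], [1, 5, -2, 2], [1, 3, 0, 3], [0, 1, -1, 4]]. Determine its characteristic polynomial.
xI - A = [[x - 3, 0, 0, 0], [-1, x - 5, 2, -2], [-1, -3, x, -3], [0, -1, 1, x - 4]].

Expanding det(xI - A) along the first row:
det(xI - A) = + (x - 3)·det([[x - 5, 2, -2], [-3, x, -3], [-1, 1, x - 4]]) - (0)·det([[-1, 2, -2], [-1, x, -3], [0, 1, x - 4]]) + (0)·det([[-1, x - 5, -2], [-1, -3, -3], [0, -1, x - 4]]) - (0)·det([[-1, x - 5, 2], [-1, -3, x], [0, -1, 1]]).

Evaluating gives χ_A(x) = x^4 - 12x^3 + 54x^2 - 108x + 81 = (x - 3)^4.

χ_A(x) = (x - 3)^4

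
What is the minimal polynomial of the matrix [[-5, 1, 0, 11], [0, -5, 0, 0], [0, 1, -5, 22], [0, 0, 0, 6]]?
m_A(x) = (x - 6)(x + 5)^2

The characteristic polynomial factors as (x - 6)(x + 5)^3. The minimal polynomial is ∏(x - λ)^{k_λ} where k_λ is the size of the largest Jordan block at λ.

For λ = -5: rank(A + 5I) = 2, and the largest Jordan block has size 2 (the smallest k with rank((A + 5I)^k) = rank((A + 5I)^(k+1))).
For λ = 6: rank(A - 6I) = 3, and the largest Jordan block has size 1 (the smallest k with rank((A - 6I)^k) = rank((A - 6I)^(k+1))).

So m_A(x) = (x - 6)(x + 5)^2.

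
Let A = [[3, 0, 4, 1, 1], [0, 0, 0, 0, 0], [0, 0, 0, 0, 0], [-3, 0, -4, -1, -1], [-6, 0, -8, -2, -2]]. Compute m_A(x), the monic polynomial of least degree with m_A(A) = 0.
The characteristic polynomial factors as x^5. The minimal polynomial is ∏(x - λ)^{k_λ} where k_λ is the size of the largest Jordan block at λ.

For λ = 0: rank(A) = 1, and the largest Jordan block has size 2 (the smallest k with rank(A^k) = rank(A^(k+1))).

So m_A(x) = x^2.

m_A(x) = x^2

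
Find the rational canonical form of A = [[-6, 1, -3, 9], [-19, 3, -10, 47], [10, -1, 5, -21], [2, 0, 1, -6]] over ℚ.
The invariant factors of A (the non-unit diagonal entries of the Smith normal form of xI - A over ℚ[x]) are x(x - 2)(x + 3)^2, each dividing the next. The characteristic polynomial is their product, x(x - 2)(x + 3)^2.

The rational canonical form is the block-diagonal matrix of companion matrices C(f_i):
R = [[0, 0, 0, 0], [1, 0, 0, 18], [0, 1, 0, 3], [0, 0, 1, -4]].

R = [[0, 0, 0, 0], [1, 0, 0, 18], [0, 1, 0, 3], [0, 0, 1, -4]]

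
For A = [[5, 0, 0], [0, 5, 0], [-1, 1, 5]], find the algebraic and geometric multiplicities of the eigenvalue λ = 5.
The characteristic polynomial is (x - 5)^3, so the factor x - 5 appears with exponent 3: the algebraic multiplicity is 3.

rank(A - 5I) = 1, so the eigenspace has dimension 3 - 1 = 2: the geometric multiplicity is 2.

Since 2 < 3, A is not diagonalizable.

algebraic multiplicity 3, geometric multiplicity 2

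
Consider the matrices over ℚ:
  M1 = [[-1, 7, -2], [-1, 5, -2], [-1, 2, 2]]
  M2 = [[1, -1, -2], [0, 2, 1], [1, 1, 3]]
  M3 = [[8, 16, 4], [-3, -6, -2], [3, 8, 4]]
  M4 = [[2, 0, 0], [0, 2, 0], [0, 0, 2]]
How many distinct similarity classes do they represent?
3 classes: {M1, M2}, {M3}, {M4}

Characteristic polynomials: χ_{M1} = (x - 2)^3, χ_{M2} = (x - 2)^3, χ_{M3} = (x - 2)^3, χ_{M4} = (x - 2)^3.

{M1, M2}: invariant factors (x - 2)^3.

{M3}: invariant factors x - 2, (x - 2)^2.

{M4}: invariant factors x - 2, x - 2, x - 2.

Matrices are similar if and only if their invariant-factor lists agree; the partition into similarity classes is {M1, M2}, {M3}, {M4}.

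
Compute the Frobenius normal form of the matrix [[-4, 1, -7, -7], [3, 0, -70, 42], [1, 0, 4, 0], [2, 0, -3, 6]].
R = [[0, 0, 0, 30], [1, 0, 0, 7], [0, 1, 0, -2], [0, 0, 1, 6]]

The invariant factors of A (the non-unit diagonal entries of the Smith normal form of xI - A over ℚ[x]) are (x - 6)(x^3 + 2x + 5), each dividing the next. The characteristic polynomial is their product, (x - 6)(x^3 + 2x + 5).

The rational canonical form is the block-diagonal matrix of companion matrices C(f_i):
R = [[0, 0, 0, 30], [1, 0, 0, 7], [0, 1, 0, -2], [0, 0, 1, 6]].

Note the characteristic polynomial does not split into linear factors over ℚ, so A has no Jordan form over ℚ; the rational canonical form exists over any field.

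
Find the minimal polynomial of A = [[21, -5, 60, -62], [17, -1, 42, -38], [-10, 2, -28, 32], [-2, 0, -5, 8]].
The characteristic polynomial factors as (x - 2)^2(x + 2)^2. The minimal polynomial is ∏(x - λ)^{k_λ} where k_λ is the size of the largest Jordan block at λ.

For λ = -2: rank(A + 2I) = 3, and the largest Jordan block has size 2 (the smallest k with rank((A + 2I)^k) = rank((A + 2I)^(k+1))).
For λ = 2: rank(A - 2I) = 3, and the largest Jordan block has size 2 (the smallest k with rank((A - 2I)^k) = rank((A - 2I)^(k+1))).

So m_A(x) = (x - 2)^2(x + 2)^2.

m_A(x) = (x - 2)^2(x + 2)^2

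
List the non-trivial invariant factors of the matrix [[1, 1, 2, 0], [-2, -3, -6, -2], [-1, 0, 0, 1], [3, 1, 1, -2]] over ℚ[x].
The Jordan structure of A has elementary divisors (x + 1)^2, (x + 1)^2. Arranging the block sizes at each eigenvalue in decreasing order and taking row products gives the invariant factors.

Invariant factors (smallest first, each dividing the next): (x + 1)^2, (x + 1)^2.

Check: the last factor (x + 1)^2 is the minimal polynomial, and the product (x + 1)^4 is the characteristic polynomial.

(x + 1)^2, (x + 1)^2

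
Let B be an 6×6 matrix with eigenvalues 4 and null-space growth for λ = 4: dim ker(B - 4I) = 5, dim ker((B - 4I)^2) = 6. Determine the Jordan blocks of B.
λ = 4: successive nullity increments [5, 1] count blocks of size ≥ k; block sizes are [2, 1, 1, 1, 1].

Jordan blocks: (4, 2), (4, 1), (4, 1), (4, 1), (4, 1)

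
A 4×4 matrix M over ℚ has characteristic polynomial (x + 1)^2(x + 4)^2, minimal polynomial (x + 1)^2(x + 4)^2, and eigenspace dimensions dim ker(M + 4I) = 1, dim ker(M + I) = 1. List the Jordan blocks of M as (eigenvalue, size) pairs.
Jordan blocks: (-4, 2), (-1, 2)

λ = -4: algebraic multiplicity 2 (exponent in χ_M), largest block size 2 (exponent in m_M), 1 block (geometric multiplicity). This forces block sizes [2].
λ = -1: algebraic multiplicity 2 (exponent in χ_M), largest block size 2 (exponent in m_M), 1 block (geometric multiplicity). This forces block sizes [2].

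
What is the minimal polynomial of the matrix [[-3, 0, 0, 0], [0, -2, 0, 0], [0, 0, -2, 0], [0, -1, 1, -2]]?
m_A(x) = (x + 2)^2(x + 3)

The characteristic polynomial factors as (x + 2)^3(x + 3). The minimal polynomial is ∏(x - λ)^{k_λ} where k_λ is the size of the largest Jordan block at λ.

For λ = -3: rank(A + 3I) = 3, and the largest Jordan block has size 1 (the smallest k with rank((A + 3I)^k) = rank((A + 3I)^(k+1))).
For λ = -2: rank(A + 2I) = 2, and the largest Jordan block has size 2 (the smallest k with rank((A + 2I)^k) = rank((A + 2I)^(k+1))).

So m_A(x) = (x + 2)^2(x + 3).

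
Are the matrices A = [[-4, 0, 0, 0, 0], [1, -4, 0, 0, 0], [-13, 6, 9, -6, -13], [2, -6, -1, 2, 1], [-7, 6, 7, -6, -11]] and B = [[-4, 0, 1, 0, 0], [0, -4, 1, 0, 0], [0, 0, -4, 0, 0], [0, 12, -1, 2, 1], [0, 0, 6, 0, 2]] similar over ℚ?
Yes.

Two matrices over a field are similar if and only if they have the same invariant factors.

Both A and B have characteristic polynomial (x - 2)^2(x + 4)^3 and minimal polynomial (x - 2)^2(x + 4)^2. Computing further, both have invariant factors x + 4, (x - 2)^2(x + 4)^2. Hence A and B are similar.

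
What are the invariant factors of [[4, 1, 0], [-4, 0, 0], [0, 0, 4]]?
(x - 4)(x - 2)^2

The Jordan structure of A has elementary divisors (x - 2)^2, (x - 4). Arranging the block sizes at each eigenvalue in decreasing order and taking row products gives the invariant factors.

Invariant factors (smallest first, each dividing the next): (x - 4)(x - 2)^2.

Check: the last factor (x - 4)(x - 2)^2 is the minimal polynomial, and the product (x - 4)(x - 2)^2 is the characteristic polynomial.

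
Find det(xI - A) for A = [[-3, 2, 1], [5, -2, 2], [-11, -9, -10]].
xI - A = [[x + 3, -2, -1], [-5, x + 2, -2], [11, 9, x + 10]].

Expanding det(xI - A) along the first row:
det(xI - A) = + (x + 3)·det([[x + 2, -2], [9, x + 10]]) - (-2)·det([[-5, -2], [11, x + 10]]) + (-1)·det([[-5, x + 2], [11, 9]]).

Evaluating gives χ_A(x) = x^3 + 15x^2 + 75x + 125 = (x + 5)^3.

χ_A(x) = (x + 5)^3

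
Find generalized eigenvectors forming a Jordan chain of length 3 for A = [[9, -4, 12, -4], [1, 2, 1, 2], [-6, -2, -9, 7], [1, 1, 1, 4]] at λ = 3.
v_1 = [[-6, 0, 4, 1]]^T, v_2 = [[8, 0, -5, -1]]^T, v_3 = [[-8, 1, 5, 2]]^T

We seek v_1 ∈ ker((A - 3I)^3) \ ker((A - 3I)^2), then set v_{i+1} = (A - 3I) v_i.

One such chain is v_1 = [[-6, 0, 4, 1]]^T, v_2 = [[8, 0, -5, -1]]^T, v_3 = [[-8, 1, 5, 2]]^T. Check: (A - 3I) v_3 = [[0, 0, 0, 0]]^T = 0.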